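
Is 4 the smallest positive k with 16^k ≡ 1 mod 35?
Powers of 16 mod 35: 16^1≡16, 16^2≡11, 16^3≡1. Already 16^3≡1, so the order is 3 < 4. No, the actual order is 3.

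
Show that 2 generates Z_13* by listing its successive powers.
2^1, 2^2, ..., 2^{12} mod 13: [2, 4, 8, 3, 6, 12, 11, 9, 5, 10, 7, 1]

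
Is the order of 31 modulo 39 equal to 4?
Powers of 31 mod 39: 31^1≡31, 31^2≡25, 31^3≡34, 31^4≡1. First k with 31^k≡1 is k=4. Yes, ord_39(31) = 4.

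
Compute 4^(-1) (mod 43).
Since 43 is prime, by Fermat 4^(-1) ≡ 4^{41} ≡ 11 (mod 43). Verify: 4 × 11 = 44 ≡ 1 (mod 43)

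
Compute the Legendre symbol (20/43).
(20/43) = 20^{21} mod 43 = -1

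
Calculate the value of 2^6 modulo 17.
By repeated squaring mod 17: 2^{1}≡2, 2^{2}≡4, 2^{4}≡16. Then 2^{6} = 2^{4+2} ≡ 16 × 4 ≡ 13 mod 17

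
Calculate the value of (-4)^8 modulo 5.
Using Fermat: (-4)^{4} ≡ 1 mod 5. 8 ≡ 0 mod 4. So (-4)^{8} ≡ (-4)^{0} ≡ 1 mod 5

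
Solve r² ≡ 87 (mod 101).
The square roots of 87 mod 101 are 84 and 17. Verify: 84² = 7056 ≡ 87 (mod 101)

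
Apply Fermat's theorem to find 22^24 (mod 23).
By Fermat: 22^{22} ≡ 1 (mod 23). So 22^{24} = 22^{22} · 22^{2} ≡ 22^{2} ≡ 1 (mod 23)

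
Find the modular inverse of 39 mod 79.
Since 79 is prime, by Fermat 39^(-1) ≡ 39^{77} ≡ 77 mod 79. Verify: 39 × 77 = 3003 ≡ 1 mod 79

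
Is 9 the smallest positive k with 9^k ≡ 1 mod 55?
Powers of 9 mod 55: 9^1≡9, 9^2≡26, 9^3≡14, 9^4≡16, 9^5≡34, 9^6≡31, 9^7≡4, 9^8≡36, 9^9≡49, 9^10≡1. 9^9≡49≢1, so ord ≠ 9. No, the actual order is 10.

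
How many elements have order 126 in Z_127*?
There are φ(127-1) = φ(126) = 36 primitive roots modulo 127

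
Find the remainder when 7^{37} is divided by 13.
By Fermat: 7^{12} ≡ 1 mod 13. 37 = 3×12 + 1. So 7^{37} ≡ 7^{1} ≡ 7 mod 13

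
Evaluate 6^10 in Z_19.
By repeated squaring mod 19: 6^{1}≡6, 6^{2}≡17, 6^{4}≡4, 6^{8}≡16. Then 6^{10} = 6^{8+2} ≡ 16 × 17 ≡ 6 mod 19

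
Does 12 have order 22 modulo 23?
12^{11} ≡ 1 mod 23 and 11 < 22, so ord_23(12) = 11 ≠ 22 and 12 is not a primitive root.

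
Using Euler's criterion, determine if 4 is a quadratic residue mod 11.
By Euler's criterion: 4^{5} ≡ 1 mod 11. Since this equals 1, 4 is a QR.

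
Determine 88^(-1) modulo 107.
Since 107 is prime, by Fermat 88^(-1) ≡ 88^{105} ≡ 45 mod 107. Verify: 88 × 45 = 3960 ≡ 1 mod 107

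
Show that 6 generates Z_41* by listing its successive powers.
6^1, 6^2, ..., 6^{40} mod 41: [6, 36, 11, 25, 27, 39, 29, 10, 19, 32, 28, 4, 24, 21, 3, 18, 26, 33, 34, 40, 35, 5, 30, 16, 14, 2, 12, 31, 22, 9, 13, 37, 17, 20, 38, 23, 15, 8, 7, 1]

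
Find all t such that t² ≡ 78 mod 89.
The square roots of 78 mod 89 are 16 and 73. Verify: 16² = 256 ≡ 78 mod 89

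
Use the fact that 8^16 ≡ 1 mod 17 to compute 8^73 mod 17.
By Fermat: 8^{16} ≡ 1 mod 17. 73 = 4×16 + 9. So 8^{73} ≡ 8^{9} ≡ 8 mod 17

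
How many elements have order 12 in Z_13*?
Number of primitive roots mod 13 = φ(p-1) = φ(12) = 4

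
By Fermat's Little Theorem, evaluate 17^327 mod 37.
By Fermat: 17^{36} ≡ 1 (mod 37). 327 ≡ 3 (mod 36). So 17^{327} ≡ 17^{3} ≡ 29 (mod 37)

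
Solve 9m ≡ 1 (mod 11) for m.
Since 11 is prime, by Fermat 9^(-1) ≡ 9^{9} ≡ 5 (mod 11). Verify: 9 × 5 = 45 ≡ 1 (mod 11)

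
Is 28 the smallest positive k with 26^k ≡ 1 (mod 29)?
Powers of 26 mod 29: 26^1≡26, 26^2≡9, 26^3≡2, 26^4≡23, 26^5≡18, 26^6≡4, 26^7≡17, 26^8≡7, 26^9≡8, 26^10≡5, 26^11≡14, 26^12≡16, 26^13≡10, 26^14≡28, 26^15≡3, 26^16≡20, 26^17≡27, 26^18≡6, 26^19≡11, 26^20≡25, 26^21≡12, 26^22≡22, 26^23≡21, 26^24≡24, 26^25≡15, 26^26≡13, 26^27≡19, 26^28≡1. First k with 26^k≡1 is k=28. Yes, ord_29(26) = 28.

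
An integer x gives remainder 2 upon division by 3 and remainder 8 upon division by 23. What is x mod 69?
M = 3 × 23 = 69. M₁ = 23, y₁ ≡ 2 mod 3. M₂ = 3, y₂ ≡ 8 mod 23. x = 2×23×2 + 8×3×8 ≡ 8 mod 69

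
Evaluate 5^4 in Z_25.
5^{4} = 625 ≡ 0 mod 25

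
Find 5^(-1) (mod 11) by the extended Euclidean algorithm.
Extended GCD: 5(-2) + 11(1) = 1. So 5^(-1) ≡ -2 ≡ 9 (mod 11). Verify: 5 × 9 = 45 ≡ 1 (mod 11)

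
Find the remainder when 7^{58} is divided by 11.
By Fermat: 7^{10} ≡ 1 mod 11. 58 = 5×10 + 8. So 7^{58} ≡ 7^{8} ≡ 9 mod 11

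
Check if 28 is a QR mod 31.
By Euler's criterion: 28^{15} ≡ 1 (mod 31). Since this equals 1, 28 is a QR.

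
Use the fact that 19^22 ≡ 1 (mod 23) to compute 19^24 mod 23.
By Fermat: 19^{22} ≡ 1 (mod 23). So 19^{24} = 19^{22} · 19^{2} ≡ 19^{2} ≡ 16 (mod 23)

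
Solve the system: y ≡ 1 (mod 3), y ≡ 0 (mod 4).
M = 3 × 4 = 12. M₁ = 4, y₁ ≡ 1 (mod 3). M₂ = 3, y₂ ≡ 3 (mod 4). y = 1×4×1 + 0×3×3 ≡ 4 (mod 12)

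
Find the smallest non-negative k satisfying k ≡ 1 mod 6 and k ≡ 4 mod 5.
M = 6 × 5 = 30. M₁ = 5, y₁ ≡ 5 mod 6. M₂ = 6, y₂ ≡ 1 mod 5. k = 1×5×5 + 4×6×1 ≡ 19 mod 30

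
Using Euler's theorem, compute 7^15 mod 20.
By Euler: 7^{8} ≡ 1 mod 20 since gcd(7, 20) = 1. 15 = 1×8 + 7. So 7^{15} ≡ 7^{7} ≡ 3 mod 20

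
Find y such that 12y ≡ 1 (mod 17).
Since 17 is prime, by Fermat 12^(-1) ≡ 12^{15} ≡ 10 (mod 17). Verify: 12 × 10 = 120 ≡ 1 (mod 17)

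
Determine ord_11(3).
Powers of 3 mod 11: 3^1≡3, 3^2≡9, 3^3≡5, 3^4≡4, 3^5≡1. ord_11(3) = 5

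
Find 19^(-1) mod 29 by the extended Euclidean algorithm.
Extended GCD: 19(-3) + 29(2) = 1. So 19^(-1) ≡ -3 ≡ 26 mod 29. Verify: 19 × 26 = 494 ≡ 1 mod 29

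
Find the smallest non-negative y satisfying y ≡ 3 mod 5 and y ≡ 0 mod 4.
M = 5 × 4 = 20. M₁ = 4, y₁ ≡ 4 mod 5. M₂ = 5, y₂ ≡ 1 mod 4. y = 3×4×4 + 0×5×1 ≡ 8 mod 20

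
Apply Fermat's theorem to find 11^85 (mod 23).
By Fermat: 11^{22} ≡ 1 (mod 23). 85 = 3×22 + 19. So 11^{85} ≡ 11^{19} ≡ 15 (mod 23)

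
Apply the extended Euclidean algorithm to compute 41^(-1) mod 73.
Extended GCD: 41(-16) + 73(9) = 1. So 41^(-1) ≡ -16 ≡ 57 (mod 73). Verify: 41 × 57 = 2337 ≡ 1 (mod 73)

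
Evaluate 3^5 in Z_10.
By repeated squaring mod 10: 3^{1}≡3, 3^{2}≡9, 3^{4}≡1. Then 3^{5} = 3^{4+1} ≡ 1 × 3 ≡ 3 mod 10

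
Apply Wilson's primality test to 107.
(106)! mod 107 = 106. Since 106 ≡ -1 mod 107, 107 is prime.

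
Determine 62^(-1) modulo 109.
Since 109 is prime, by Fermat 62^(-1) ≡ 62^{107} ≡ 51 (mod 109). Verify: 62 × 51 = 3162 ≡ 1 (mod 109)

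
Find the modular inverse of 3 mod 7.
Since 7 is prime, by Fermat 3^(-1) ≡ 3^{5} ≡ 5 (mod 7). Verify: 3 × 5 = 15 ≡ 1 (mod 7)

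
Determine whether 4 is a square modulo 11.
By Euler's criterion: 4^{5} ≡ 1 (mod 11). Since this equals 1, 4 is a QR.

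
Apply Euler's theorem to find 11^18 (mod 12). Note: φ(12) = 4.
By Euler: 11^{4} ≡ 1 (mod 12) since gcd(11, 12) = 1. 18 = 4×4 + 2. So 11^{18} ≡ 11^{2} ≡ 1 (mod 12)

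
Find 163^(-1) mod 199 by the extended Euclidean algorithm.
Extended GCD: 163(-94) + 199(77) = 1. So 163^(-1) ≡ -94 ≡ 105 mod 199. Verify: 163 × 105 = 17115 ≡ 1 mod 199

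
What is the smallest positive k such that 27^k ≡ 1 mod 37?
Powers of 27 mod 37: 27^1≡27, 27^2≡26, 27^3≡36, 27^4≡10, 27^5≡11, 27^6≡1. ord_37(27) = 6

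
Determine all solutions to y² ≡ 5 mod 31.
The square roots of 5 mod 31 are 25 and 6. Verify: 25² = 625 ≡ 5 mod 31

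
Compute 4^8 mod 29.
By repeated squaring mod 29: 4^{1}≡4, 4^{2}≡16, 4^{4}≡24, 4^{8}≡25. So 4^{8} ≡ 25 mod 29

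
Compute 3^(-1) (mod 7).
Since 7 is prime, by Fermat 3^(-1) ≡ 3^{5} ≡ 5 (mod 7). Verify: 3 × 5 = 15 ≡ 1 (mod 7)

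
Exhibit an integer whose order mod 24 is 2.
5 has order 2 mod 24 since 5^{2} ≡ 1 mod 24 and no smaller power works.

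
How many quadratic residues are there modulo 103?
Exactly half the non-zero residues mod a prime are QRs: (103-1)/2 = 51.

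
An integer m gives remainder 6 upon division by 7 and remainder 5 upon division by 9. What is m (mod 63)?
M = 7 × 9 = 63. M₁ = 9, y₁ ≡ 4 (mod 7). M₂ = 7, y₂ ≡ 4 (mod 9). m = 6×9×4 + 5×7×4 ≡ 41 (mod 63)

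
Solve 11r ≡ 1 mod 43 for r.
Since 43 is prime, by Fermat 11^(-1) ≡ 11^{41} ≡ 4 mod 43. Verify: 11 × 4 = 44 ≡ 1 mod 43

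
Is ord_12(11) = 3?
Powers of 11 mod 12: 11^1≡11, 11^2≡1. Already 11^2≡1, so the order is 2 < 3. No, the actual order is 2.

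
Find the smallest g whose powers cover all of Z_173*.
g = 2. Powers: [2, 4, 8, 16, 32, 64, ...] generates all 172 non-zero residues.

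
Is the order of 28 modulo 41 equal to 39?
Powers of 28 mod 41: 28^1≡28, 28^2≡5, 28^3≡17, 28^4≡25, 28^5≡3, 28^6≡2, 28^7≡15, 28^8≡10, 28^9≡34, 28^10≡9, 28^11≡6, 28^12≡4, 28^13≡30, 28^14≡20, 28^15≡27, 28^16≡18, 28^17≡12, 28^18≡8, 28^19≡19, 28^20≡40, 28^21≡13, 28^22≡36, 28^23≡24, 28^24≡16, 28^25≡38, 28^26≡39, 28^27≡26, 28^28≡31, 28^29≡7, 28^30≡32, 28^31≡35, 28^32≡37, 28^33≡11, 28^34≡21, 28^35≡14, 28^36≡23, 28^37≡29, 28^38≡33, 28^39≡22, 28^40≡1. 28^39≡22≢1, so ord ≠ 39. No, the actual order is 40.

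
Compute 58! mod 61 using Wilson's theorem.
(60)! = (58)! × (59) × (60) ≡ -1 mod 61. So (58)! ≡ -1 × [(60)(59)]^(-1) ≡ 30 mod 61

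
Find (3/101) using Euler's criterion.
(3/101) = 3^{50} mod 101 = -1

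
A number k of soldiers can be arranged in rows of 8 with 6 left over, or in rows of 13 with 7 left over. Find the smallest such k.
M = 8 × 13 = 104. M₁ = 13, y₁ ≡ 5 mod 8. M₂ = 8, y₂ ≡ 5 mod 13. k = 6×13×5 + 7×8×5 ≡ 46 mod 104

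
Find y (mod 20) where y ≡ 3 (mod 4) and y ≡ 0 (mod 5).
M = 4 × 5 = 20. M₁ = 5, y₁ ≡ 1 (mod 4). M₂ = 4, y₂ ≡ 4 (mod 5). y = 3×5×1 + 0×4×4 ≡ 15 (mod 20)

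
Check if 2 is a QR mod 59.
By Euler's criterion: 2^{29} ≡ 58 (mod 59). Since this equals -1 (≡ 58), 2 is not a QR.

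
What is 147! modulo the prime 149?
(148)! = (147)! × (148) ≡ -1 mod 149. So (147)! ≡ -1 × (148)^(-1) ≡ (-1)×(-1) = 1 mod 149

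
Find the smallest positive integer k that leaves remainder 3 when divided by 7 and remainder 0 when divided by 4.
M = 7 × 4 = 28. M₁ = 4, y₁ ≡ 2 (mod 7). M₂ = 7, y₂ ≡ 3 (mod 4). k = 3×4×2 + 0×7×3 ≡ 24 (mod 28)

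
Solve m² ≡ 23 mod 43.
The square roots of 23 mod 43 are 25 and 18. Verify: 25² = 625 ≡ 23 mod 43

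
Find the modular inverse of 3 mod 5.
Since 5 is prime, by Fermat 3^(-1) ≡ 3^{3} ≡ 2 (mod 5). Verify: 3 × 2 = 6 ≡ 1 (mod 5)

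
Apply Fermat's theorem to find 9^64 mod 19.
By Fermat: 9^{18} ≡ 1 mod 19. 64 = 3×18 + 10. So 9^{64} ≡ 9^{10} ≡ 9 mod 19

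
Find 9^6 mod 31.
By repeated squaring mod 31: 9^{1}≡9, 9^{2}≡19, 9^{4}≡20. Then 9^{6} = 9^{4+2} ≡ 20 × 19 ≡ 8 mod 31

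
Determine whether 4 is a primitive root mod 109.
4^{18} ≡ 1 mod 109 and 18 < 108, so ord_109(4) = 18 ≠ 108 and 4 is not a primitive root.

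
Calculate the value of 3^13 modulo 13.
Using Fermat: 3^{12} ≡ 1 (mod 13). 13 ≡ 1 (mod 12). So 3^{13} ≡ 3^{1} ≡ 3 (mod 13)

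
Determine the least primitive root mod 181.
g = 2. Powers: [2, 4, 8, 16, 32, 64, 128, ...] generates all 180 non-zero residues.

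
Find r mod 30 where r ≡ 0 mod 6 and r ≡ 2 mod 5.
M = 6 × 5 = 30. M₁ = 5, y₁ ≡ 5 mod 6. M₂ = 6, y₂ ≡ 1 mod 5. r = 0×5×5 + 2×6×1 ≡ 12 mod 30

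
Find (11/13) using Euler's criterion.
(11/13) = 11^{6} mod 13 = -1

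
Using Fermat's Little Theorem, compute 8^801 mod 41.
By Fermat: 8^{40} ≡ 1 (mod 41). 801 ≡ 1 (mod 40). So 8^{801} ≡ 8^{1} ≡ 8 (mod 41)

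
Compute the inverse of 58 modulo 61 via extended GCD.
Extended GCD: 58(20) + 61(-19) = 1. So 58^(-1) ≡ 20 mod 61. Verify: 58 × 20 = 1160 ≡ 1 mod 61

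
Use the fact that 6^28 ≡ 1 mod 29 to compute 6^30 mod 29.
By Fermat: 6^{28} ≡ 1 mod 29. So 6^{30} = 6^{28} · 6^{2} ≡ 6^{2} ≡ 7 mod 29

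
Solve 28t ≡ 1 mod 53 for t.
Since 53 is prime, by Fermat 28^(-1) ≡ 28^{51} ≡ 36 mod 53. Verify: 28 × 36 = 1008 ≡ 1 mod 53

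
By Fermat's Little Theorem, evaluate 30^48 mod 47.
By Fermat: 30^{46} ≡ 1 mod 47. So 30^{48} = 30^{46} · 30^{2} ≡ 30^{2} ≡ 7 mod 47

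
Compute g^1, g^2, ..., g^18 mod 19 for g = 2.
2^1, 2^2, ..., 2^{18} mod 19: [2, 4, 8, 16, 13, 7, 14, 9, 18, 17, 15, 11, 3, 6, 12, 5, 10, 1]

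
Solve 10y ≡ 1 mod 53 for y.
Since 53 is prime, by Fermat 10^(-1) ≡ 10^{51} ≡ 16 mod 53. Verify: 10 × 16 = 160 ≡ 1 mod 53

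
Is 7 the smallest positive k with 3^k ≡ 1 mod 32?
Powers of 3 mod 32: 3^1≡3, 3^2≡9, 3^3≡27, 3^4≡17, 3^5≡19, 3^6≡25, 3^7≡11, 3^8≡1. 3^7≡11≢1, so ord ≠ 7. No, the actual order is 8.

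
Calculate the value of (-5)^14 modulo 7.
Using Fermat: (-5)^{6} ≡ 1 mod 7. 14 ≡ 2 mod 6. So (-5)^{14} ≡ (-5)^{2} ≡ 4 mod 7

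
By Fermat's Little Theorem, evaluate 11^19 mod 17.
By Fermat: 11^{16} ≡ 1 (mod 17). So 11^{19} = 11^{16} · 11^{3} ≡ 11^{3} ≡ 5 (mod 17)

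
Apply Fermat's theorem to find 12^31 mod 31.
By Fermat: 12^{30} ≡ 1 mod 31. So 12^{31} = 12^{30} · 12^{1} ≡ 12^{1} ≡ 12 mod 31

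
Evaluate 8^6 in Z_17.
By repeated squaring mod 17: 8^{1}≡8, 8^{2}≡13, 8^{4}≡16. Then 8^{6} = 8^{4+2} ≡ 16 × 13 ≡ 4 mod 17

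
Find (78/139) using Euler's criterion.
(78/139) = 78^{69} mod 139 = 1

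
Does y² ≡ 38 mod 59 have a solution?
By Euler's criterion: 38^{29} ≡ 58 mod 59. Since this equals -1 (≡ 58), 38 is not a QR.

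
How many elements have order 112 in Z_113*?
A prime p has φ(p-1) primitive roots; here φ(112) = 48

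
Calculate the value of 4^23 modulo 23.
Using Fermat: 4^{22} ≡ 1 mod 23. 23 ≡ 1 mod 22. So 4^{23} ≡ 4^{1} ≡ 4 mod 23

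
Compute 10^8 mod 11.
By repeated squaring (mod 11): 10^{1}≡10, 10^{2}≡1, 10^{4}≡1, 10^{8}≡1. So 10^{8} ≡ 1 (mod 11)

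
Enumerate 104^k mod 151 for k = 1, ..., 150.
104^1, 104^2, ..., 104^{150} mod 151: [104, 95, 65, 116, 135, 148, 141, 17, 107, 105, 48, 9, 30, 100, 132, 138, 7, 124, 61, 2, 57, 39, 130, 81, 119, 145, 131, 34, 63, 59, 96, 18, 60, 49, 113, 125, 14, 97, 122, 4, 114, 78, 109, 11, 87, 139, 111, 68, 126, 118, 41, 36, 120, 98, 75, 99, 28, 43, 93, 8, 77, 5, 67, 22, 23, 127, 71, 136, 101, 85, 82, 72, 89, 45, 150, 47, 56, 86, 35, 16, 3, 10, 134, 44, 46, 103, 142, 121, 51, 19, 13, 144, 27, 90, 149, 94, 112, 21, 70, 32, 6, 20, 117, 88, 92, 55, 133, 91, 102, 38, 26, 137, 54, 29, 147, 37, 73, 42, 140, 64, 12, 40, 83, 25, 33, 110, 115, 31, 53, 76, 52, 123, 108, 58, 143, 74, 146, 84, 129, 128, 24, 80, 15, 50, 66, 69, 79, 62, 106, 1]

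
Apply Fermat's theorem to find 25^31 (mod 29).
By Fermat: 25^{28} ≡ 1 (mod 29). So 25^{31} = 25^{28} · 25^{3} ≡ 25^{3} ≡ 23 (mod 29)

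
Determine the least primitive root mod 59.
g = 2. For each prime q|58: 2^{29}≡58, 2^{2}≡4, none ≡ 1, so ord_59(2) = 58 and 2 is a primitive root.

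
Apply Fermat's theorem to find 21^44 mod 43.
By Fermat: 21^{42} ≡ 1 mod 43. So 21^{44} = 21^{42} · 21^{2} ≡ 21^{2} ≡ 11 mod 43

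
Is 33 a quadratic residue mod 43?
By Euler's criterion: 33^{21} ≡ 42 mod 43. Since this equals -1 (≡ 42), 33 is not a QR.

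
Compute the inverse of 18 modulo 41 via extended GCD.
Extended GCD: 18(16) + 41(-7) = 1. So 18^(-1) ≡ 16 mod 41. Verify: 18 × 16 = 288 ≡ 1 mod 41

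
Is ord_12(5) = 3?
Powers of 5 mod 12: 5^1≡5, 5^2≡1. Already 5^2≡1, so the order is 2 < 3. No, the actual order is 2.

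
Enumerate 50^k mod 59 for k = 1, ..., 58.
50^1, 50^2, ..., 50^{58} mod 59: [50, 22, 38, 12, 10, 28, 43, 26, 2, 41, 44, 17, 24, 20, 56, 27, 52, 4, 23, 29, 34, 48, 40, 53, 54, 45, 8, 46, 58, 9, 37, 21, 47, 49, 31, 16, 33, 57, 18, 15, 42, 35, 39, 3, 32, 7, 55, 36, 30, 25, 11, 19, 6, 5, 14, 51, 13, 1]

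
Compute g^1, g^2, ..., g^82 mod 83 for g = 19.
19^1, 19^2, ..., 19^{82} mod 83: [19, 29, 53, 11, 43, 70, 2, 38, 58, 23, 22, 3, 57, 4, 76, 33, 46, 44, 6, 31, 8, 69, 66, 9, 5, 12, 62, 16, 55, 49, 18, 10, 24, 41, 32, 27, 15, 36, 20, 48, 82, 64, 54, 30, 72, 40, 13, 81, 45, 25, 60, 61, 80, 26, 79, 7, 50, 37, 39, 77, 52, 75, 14, 17, 74, 78, 71, 21, 67, 28, 34, 65, 73, 59, 42, 51, 56, 68, 47, 63, 35, 1]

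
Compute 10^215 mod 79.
Using Fermat: 10^{78} ≡ 1 (mod 79). 215 ≡ 59 (mod 78). So 10^{215} ≡ 10^{59} ≡ 22 (mod 79)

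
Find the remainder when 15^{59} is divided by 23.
By Fermat: 15^{22} ≡ 1 mod 23. 59 = 2×22 + 15. So 15^{59} ≡ 15^{15} ≡ 21 mod 23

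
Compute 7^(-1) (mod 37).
Since 37 is prime, by Fermat 7^(-1) ≡ 7^{35} ≡ 16 (mod 37). Verify: 7 × 16 = 112 ≡ 1 (mod 37)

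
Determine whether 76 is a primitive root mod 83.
ord_83(76) divides 82. For each prime q|82: 76^{41}≡82, 76^{2}≡49, none ≡ 1. So 76 has order 82 and is a primitive root mod 83.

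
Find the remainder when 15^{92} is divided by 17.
By Fermat: 15^{16} ≡ 1 mod 17. 92 = 5×16 + 12. So 15^{92} ≡ 15^{12} ≡ 16 mod 17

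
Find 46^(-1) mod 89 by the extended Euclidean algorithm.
Extended GCD: 46(-29) + 89(15) = 1. So 46^(-1) ≡ -29 ≡ 60 mod 89. Verify: 46 × 60 = 2760 ≡ 1 mod 89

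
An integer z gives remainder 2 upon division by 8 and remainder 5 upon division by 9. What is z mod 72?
M = 8 × 9 = 72. M₁ = 9, y₁ ≡ 1 mod 8. M₂ = 8, y₂ ≡ 8 mod 9. z = 2×9×1 + 5×8×8 ≡ 50 mod 72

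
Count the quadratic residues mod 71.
For prime 71, there are (p-1)/2 = (71-1)/2 = 35 quadratic residues (excluding 0).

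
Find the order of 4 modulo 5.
Powers of 4 mod 5: 4^1≡4, 4^2≡1. ord_5(4) = 2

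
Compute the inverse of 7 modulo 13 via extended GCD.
Extended GCD: 7(2) + 13(-1) = 1. So 7^(-1) ≡ 2 mod 13. Verify: 7 × 2 = 14 ≡ 1 mod 13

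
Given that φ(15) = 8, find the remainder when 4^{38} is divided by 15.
By Euler: 4^{8} ≡ 1 (mod 15) since gcd(4, 15) = 1. 38 = 4×8 + 6. So 4^{38} ≡ 4^{6} ≡ 1 (mod 15)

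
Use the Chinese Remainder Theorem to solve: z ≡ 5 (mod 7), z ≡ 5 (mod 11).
M = 7 × 11 = 77. M₁ = 11, y₁ ≡ 2 (mod 7). M₂ = 7, y₂ ≡ 8 (mod 11). z = 5×11×2 + 5×7×8 ≡ 5 (mod 77)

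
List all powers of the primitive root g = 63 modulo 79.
63^1, 63^2, ..., 63^{78} mod 79: [63, 19, 12, 45, 70, 65, 66, 50, 69, 2, 47, 38, 24, 11, 61, 51, 53, 21, 59, 4, 15, 76, 48, 22, 43, 23, 27, 42, 39, 8, 30, 73, 17, 44, 7, 46, 54, 5, 78, 16, 60, 67, 34, 9, 14, 13, 29, 10, 77, 32, 41, 55, 68, 18, 28, 26, 58, 20, 75, 64, 3, 31, 57, 36, 56, 52, 37, 40, 71, 49, 6, 62, 35, 72, 33, 25, 74, 1]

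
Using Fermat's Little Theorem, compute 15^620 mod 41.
By Fermat: 15^{40} ≡ 1 mod 41. 620 ≡ 20 mod 40. So 15^{620} ≡ 15^{20} ≡ 40 mod 41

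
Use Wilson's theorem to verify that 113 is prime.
(112)! mod 113 = 112. Since this equals -1 (mod 113), Wilson confirms 113 is prime.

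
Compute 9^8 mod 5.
Using Fermat: 9^{4} ≡ 1 (mod 5). 8 ≡ 0 (mod 4). So 9^{8} ≡ 9^{0} ≡ 1 (mod 5)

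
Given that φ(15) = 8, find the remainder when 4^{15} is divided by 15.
By Euler: 4^{8} ≡ 1 (mod 15) since gcd(4, 15) = 1. 15 = 1×8 + 7. So 4^{15} ≡ 4^{7} ≡ 4 (mod 15)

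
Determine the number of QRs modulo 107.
The squaring map on Z_107* is 2-to-1, so there are (106)/2 = 53 QRs.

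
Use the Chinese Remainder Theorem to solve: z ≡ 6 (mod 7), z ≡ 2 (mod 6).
M = 7 × 6 = 42. M₁ = 6, y₁ ≡ 6 (mod 7). M₂ = 7, y₂ ≡ 1 (mod 6). z = 6×6×6 + 2×7×1 ≡ 20 (mod 42)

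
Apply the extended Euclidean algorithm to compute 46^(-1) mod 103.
Extended GCD: 46(-47) + 103(21) = 1. So 46^(-1) ≡ -47 ≡ 56 (mod 103). Verify: 46 × 56 = 2576 ≡ 1 (mod 103)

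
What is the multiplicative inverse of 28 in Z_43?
Since 43 is prime, by Fermat 28^(-1) ≡ 28^{41} ≡ 20 (mod 43). Verify: 28 × 20 = 560 ≡ 1 (mod 43)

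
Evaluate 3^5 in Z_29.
By repeated squaring mod 29: 3^{1}≡3, 3^{2}≡9, 3^{4}≡23. Then 3^{5} = 3^{4+1} ≡ 23 × 3 ≡ 11 mod 29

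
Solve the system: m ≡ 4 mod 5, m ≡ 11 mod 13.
M = 5 × 13 = 65. M₁ = 13, y₁ ≡ 2 mod 5. M₂ = 5, y₂ ≡ 8 mod 13. m = 4×13×2 + 11×5×8 ≡ 24 mod 65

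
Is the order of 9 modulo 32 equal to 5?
Powers of 9 mod 32: 9^1≡9, 9^2≡17, 9^3≡25, 9^4≡1. Already 9^4≡1, so the order is 4 < 5. No, the actual order is 4.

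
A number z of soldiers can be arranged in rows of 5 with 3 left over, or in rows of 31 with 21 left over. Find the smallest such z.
M = 5 × 31 = 155. M₁ = 31, y₁ ≡ 1 (mod 5). M₂ = 5, y₂ ≡ 25 (mod 31). z = 3×31×1 + 21×5×25 ≡ 83 (mod 155)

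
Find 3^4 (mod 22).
3^{4} = 81 ≡ 15 (mod 22)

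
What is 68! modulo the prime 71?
(70)! = (68)! × (69) × (70) ≡ -1 mod 71. So (68)! ≡ -1 × [(70)(69)]^(-1) ≡ 35 mod 71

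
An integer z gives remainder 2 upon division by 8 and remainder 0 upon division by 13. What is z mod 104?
M = 8 × 13 = 104. M₁ = 13, y₁ ≡ 5 mod 8. M₂ = 8, y₂ ≡ 5 mod 13. z = 2×13×5 + 0×8×5 ≡ 26 mod 104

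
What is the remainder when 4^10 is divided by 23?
By repeated squaring (mod 23): 4^{1}≡4, 4^{2}≡16, 4^{4}≡3, 4^{8}≡9. Then 4^{10} = 4^{8+2} ≡ 9 × 16 ≡ 6 (mod 23)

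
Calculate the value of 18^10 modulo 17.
By repeated squaring mod 17: 18^{1}≡1, 18^{2}≡1, 18^{4}≡1, 18^{8}≡1. Then 18^{10} = 18^{8+2} ≡ 1 × 1 ≡ 1 mod 17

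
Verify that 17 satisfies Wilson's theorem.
(16)! mod 17 = 16. Since this equals -1 mod 17, Wilson confirms 17 is prime.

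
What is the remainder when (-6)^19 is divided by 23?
By repeated squaring mod 23: (-6)^{1}≡17, (-6)^{2}≡13, (-6)^{4}≡8, (-6)^{8}≡18, (-6)^{16}≡2. Then (-6)^{19} = (-6)^{16+2+1} ≡ 2 × 13 × 17 ≡ 5 mod 23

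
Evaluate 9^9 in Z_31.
By repeated squaring (mod 31): 9^{1}≡9, 9^{2}≡19, 9^{4}≡20, 9^{8}≡28. Then 9^{9} = 9^{8+1} ≡ 28 × 9 ≡ 4 (mod 31)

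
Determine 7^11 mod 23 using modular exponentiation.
By repeated squaring mod 23: 7^{1}≡7, 7^{2}≡3, 7^{4}≡9, 7^{8}≡12. Then 7^{11} = 7^{8+2+1} ≡ 12 × 3 × 7 ≡ 22 mod 23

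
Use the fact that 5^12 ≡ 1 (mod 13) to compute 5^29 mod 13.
By Fermat: 5^{12} ≡ 1 (mod 13). 29 = 2×12 + 5. So 5^{29} ≡ 5^{5} ≡ 5 (mod 13)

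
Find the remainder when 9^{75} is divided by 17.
By Fermat: 9^{16} ≡ 1 (mod 17). 75 = 4×16 + 11. So 9^{75} ≡ 9^{11} ≡ 15 (mod 17)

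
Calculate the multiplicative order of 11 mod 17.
Powers of 11 mod 17: 11^1≡11, 11^2≡2, 11^3≡5, 11^4≡4, 11^5≡10, 11^6≡8, 11^7≡3, 11^8≡16, 11^9≡6, 11^10≡15, 11^11≡12, 11^12≡13, 11^13≡7, 11^14≡9, 11^15≡14, 11^16≡1. So the order of 11 is 16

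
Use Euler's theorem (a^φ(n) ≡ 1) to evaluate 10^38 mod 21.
By Euler: 10^{12} ≡ 1 (mod 21) since gcd(10, 21) = 1. 38 = 3×12 + 2. So 10^{38} ≡ 10^{2} ≡ 16 (mod 21)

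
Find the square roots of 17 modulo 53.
The square roots of 17 mod 53 are 21 and 32. Verify: 21² = 441 ≡ 17 mod 53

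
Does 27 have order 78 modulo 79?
27^{26} ≡ 1 (mod 79) and 26 < 78, so ord_79(27) = 26 ≠ 78 and 27 is not a primitive root.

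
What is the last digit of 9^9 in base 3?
By repeated squaring mod 3: 9^{1}≡0, 9^{2}≡0, 9^{4}≡0, 9^{8}≡0. Then 9^{9} = 9^{8+1} ≡ 0 × 0 ≡ 0 mod 3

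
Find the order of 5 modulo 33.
Powers of 5 mod 33: 5^1≡5, 5^2≡25, 5^3≡26, 5^4≡31, 5^5≡23, 5^6≡16, 5^7≡14, 5^8≡4, 5^9≡20, 5^10≡1. Order = 10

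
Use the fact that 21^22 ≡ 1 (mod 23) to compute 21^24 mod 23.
By Fermat: 21^{22} ≡ 1 (mod 23). So 21^{24} = 21^{22} · 21^{2} ≡ 21^{2} ≡ 4 (mod 23)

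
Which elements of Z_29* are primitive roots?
There are φ(28) = 12 primitive roots mod 29: {2, 3, 8, 10, 11, 14, 15, 18, 19, 21, 26, 27}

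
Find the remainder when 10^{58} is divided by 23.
By Fermat: 10^{22} ≡ 1 mod 23. 58 = 2×22 + 14. So 10^{58} ≡ 10^{14} ≡ 12 mod 23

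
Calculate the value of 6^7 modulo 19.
By repeated squaring (mod 19): 6^{1}≡6, 6^{2}≡17, 6^{4}≡4. Then 6^{7} = 6^{4+2+1} ≡ 4 × 17 × 6 ≡ 9 (mod 19)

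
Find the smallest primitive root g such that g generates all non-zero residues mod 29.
g = 2. For each prime q|28: 2^{14}≡28, 2^{4}≡16, none ≡ 1, so ord_29(2) = 28 and 2 is a primitive root.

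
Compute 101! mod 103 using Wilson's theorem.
(102)! = (101)! × (102) ≡ -1 mod 103. So (101)! ≡ -1 × (102)^(-1) ≡ (-1)×(-1) = 1 mod 103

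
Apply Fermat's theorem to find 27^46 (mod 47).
By Fermat's Little Theorem, 27^{46} ≡ 1 (mod 47) since 47 is prime and gcd(27, 47) = 1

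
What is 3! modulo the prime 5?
(4)! = (3)! × (4) ≡ -1 (mod 5). So (3)! ≡ -1 × (4)^(-1) ≡ (-1)×(-1) = 1 (mod 5)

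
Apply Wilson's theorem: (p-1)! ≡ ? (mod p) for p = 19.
By Wilson's theorem, (18)! ≡ -1 ≡ 18 mod 19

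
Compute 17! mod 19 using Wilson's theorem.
(18)! = (17)! × (18) ≡ -1 mod 19. So (17)! ≡ -1 × (18)^(-1) ≡ (-1)×(-1) = 1 mod 19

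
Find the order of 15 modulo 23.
Powers of 15 mod 23: 15^1≡15, 15^2≡18, 15^3≡17, 15^4≡2, 15^5≡7, 15^6≡13, 15^7≡11, 15^8≡4, 15^9≡14, 15^10≡3, 15^11≡22, 15^12≡8, 15^13≡5, 15^14≡6, 15^15≡21, 15^16≡16, 15^17≡10, 15^18≡12, 15^19≡19, 15^20≡9, 15^21≡20, 15^22≡1. Order = 22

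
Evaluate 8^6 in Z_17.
By repeated squaring (mod 17): 8^{1}≡8, 8^{2}≡13, 8^{4}≡16. Then 8^{6} = 8^{4+2} ≡ 16 × 13 ≡ 4 (mod 17)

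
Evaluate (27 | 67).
(27/67) = 27^{33} mod 67 = -1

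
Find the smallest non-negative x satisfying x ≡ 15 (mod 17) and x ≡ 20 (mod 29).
M = 17 × 29 = 493. M₁ = 29, y₁ ≡ 10 (mod 17). M₂ = 17, y₂ ≡ 12 (mod 29). x = 15×29×10 + 20×17×12 ≡ 49 (mod 493)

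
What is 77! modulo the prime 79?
(78)! = (77)! × (78) ≡ -1 (mod 79). So (77)! ≡ -1 × (78)^(-1) ≡ (-1)×(-1) = 1 (mod 79)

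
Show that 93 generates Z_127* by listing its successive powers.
93^1, 93^2, ..., 93^{126} mod 127: [93, 13, 66, 42, 96, 38, 105, 113, 95, 72, 92, 47, 53, 103, 54, 69, 67, 8, 109, 104, 20, 82, 6, 50, 78, 15, 125, 68, 101, 122, 43, 62, 51, 44, 28, 64, 110, 70, 33, 21, 48, 19, 116, 120, 111, 36, 46, 87, 90, 115, 27, 98, 97, 4, 118, 52, 10, 41, 3, 25, 39, 71, 126, 34, 114, 61, 85, 31, 89, 22, 14, 32, 55, 35, 80, 74, 24, 73, 58, 60, 119, 18, 23, 107, 45, 121, 77, 49, 112, 2, 59, 26, 5, 84, 65, 76, 83, 99, 63, 17, 57, 94, 106, 79, 108, 11, 7, 16, 91, 81, 40, 37, 12, 100, 29, 30, 123, 9, 75, 117, 86, 124, 102, 88, 56, 1]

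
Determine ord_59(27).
Powers of 27 mod 59: 27^1≡27, 27^2≡21, 27^3≡36, 27^4≡28, 27^5≡48, 27^6≡57, 27^7≡5, 27^8≡17, 27^9≡46, 27^10≡3, 27^11≡22, 27^12≡4, 27^13≡49, 27^14≡25, 27^15≡26, 27^16≡53, 27^17≡15, 27^18≡51, 27^19≡20, 27^20≡9, 27^21≡7, 27^22≡12, 27^23≡29, 27^24≡16, 27^25≡19, 27^26≡41, 27^27≡45, 27^28≡35, 27^29≡1. So the order of 27 is 29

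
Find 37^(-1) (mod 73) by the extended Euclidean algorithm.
Extended GCD: 37(2) + 73(-1) = 1. So 37^(-1) ≡ 2 (mod 73). Verify: 37 × 2 = 74 ≡ 1 (mod 73)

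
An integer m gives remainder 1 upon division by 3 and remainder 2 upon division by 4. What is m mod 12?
M = 3 × 4 = 12. M₁ = 4, y₁ ≡ 1 mod 3. M₂ = 3, y₂ ≡ 3 mod 4. m = 1×4×1 + 2×3×3 ≡ 10 mod 12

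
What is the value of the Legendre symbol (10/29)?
(10/29) = 10^{14} mod 29 = -1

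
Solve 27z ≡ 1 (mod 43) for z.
Since 43 is prime, by Fermat 27^(-1) ≡ 27^{41} ≡ 8 (mod 43). Verify: 27 × 8 = 216 ≡ 1 (mod 43)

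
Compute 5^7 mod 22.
By repeated squaring mod 22: 5^{1}≡5, 5^{2}≡3, 5^{4}≡9. Then 5^{7} = 5^{4+2+1} ≡ 9 × 3 × 5 ≡ 3 mod 22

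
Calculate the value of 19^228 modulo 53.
Using Fermat: 19^{52} ≡ 1 mod 53. 228 ≡ 20 mod 52. So 19^{228} ≡ 19^{20} ≡ 15 mod 53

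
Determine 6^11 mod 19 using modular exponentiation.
By repeated squaring mod 19: 6^{1}≡6, 6^{2}≡17, 6^{4}≡4, 6^{8}≡16. Then 6^{11} = 6^{8+2+1} ≡ 16 × 17 × 6 ≡ 17 mod 19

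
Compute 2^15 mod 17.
By repeated squaring mod 17: 2^{1}≡2, 2^{2}≡4, 2^{4}≡16, 2^{8}≡1. Then 2^{15} = 2^{8+4+2+1} ≡ 1 × 16 × 4 × 2 ≡ 9 mod 17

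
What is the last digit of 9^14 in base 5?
Using Fermat: 9^{4} ≡ 1 (mod 5). 14 ≡ 2 (mod 4). So 9^{14} ≡ 9^{2} ≡ 1 (mod 5)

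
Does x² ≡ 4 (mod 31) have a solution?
By Euler's criterion: 4^{15} ≡ 1 (mod 31). Since this equals 1, 4 is a QR.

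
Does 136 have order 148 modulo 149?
ord_149(136) divides 148. For each prime q|148: 136^{74}≡148, 136^{4}≡102, none ≡ 1. So 136 has order 148 and is a primitive root mod 149.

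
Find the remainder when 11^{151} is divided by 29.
By Fermat: 11^{28} ≡ 1 mod 29. 151 = 5×28 + 11. So 11^{151} ≡ 11^{11} ≡ 10 mod 29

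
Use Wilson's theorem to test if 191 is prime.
(190)! mod 191 = 190. Since 190 ≡ -1 (mod 191), 191 is prime.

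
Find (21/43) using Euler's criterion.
(21/43) = 21^{21} mod 43 = 1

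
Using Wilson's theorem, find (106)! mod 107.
By Wilson's theorem, (106)! ≡ -1 ≡ 106 (mod 107)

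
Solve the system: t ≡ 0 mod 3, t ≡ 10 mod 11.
M = 3 × 11 = 33. M₁ = 11, y₁ ≡ 2 mod 3. M₂ = 3, y₂ ≡ 4 mod 11. t = 0×11×2 + 10×3×4 ≡ 21 mod 33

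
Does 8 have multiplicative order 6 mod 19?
Powers of 8 mod 19: 8^1≡8, 8^2≡7, 8^3≡18, 8^4≡11, 8^5≡12, 8^6≡1. First k with 8^k≡1 is k=6. Yes, ord_19(8) = 6.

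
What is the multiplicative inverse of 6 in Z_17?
Since 17 is prime, by Fermat 6^(-1) ≡ 6^{15} ≡ 3 (mod 17). Verify: 6 × 3 = 18 ≡ 1 (mod 17)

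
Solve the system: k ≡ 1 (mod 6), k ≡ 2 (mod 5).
M = 6 × 5 = 30. M₁ = 5, y₁ ≡ 5 (mod 6). M₂ = 6, y₂ ≡ 1 (mod 5). k = 1×5×5 + 2×6×1 ≡ 7 (mod 30)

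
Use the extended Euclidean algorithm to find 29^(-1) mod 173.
Extended GCD: 29(6) + 173(-1) = 1. So 29^(-1) ≡ 6 (mod 173). Verify: 29 × 6 = 174 ≡ 1 (mod 173)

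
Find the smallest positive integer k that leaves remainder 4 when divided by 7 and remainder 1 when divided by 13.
M = 7 × 13 = 91. M₁ = 13, y₁ ≡ 6 (mod 7). M₂ = 7, y₂ ≡ 2 (mod 13). k = 4×13×6 + 1×7×2 ≡ 53 (mod 91)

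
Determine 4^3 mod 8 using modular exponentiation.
4^{3} = 64 ≡ 0 mod 8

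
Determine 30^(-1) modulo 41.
Since 41 is prime, by Fermat 30^(-1) ≡ 30^{39} ≡ 26 (mod 41). Verify: 30 × 26 = 780 ≡ 1 (mod 41)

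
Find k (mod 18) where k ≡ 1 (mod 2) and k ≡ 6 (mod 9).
M = 2 × 9 = 18. M₁ = 9, y₁ ≡ 1 (mod 2). M₂ = 2, y₂ ≡ 5 (mod 9). k = 1×9×1 + 6×2×5 ≡ 15 (mod 18)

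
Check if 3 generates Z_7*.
ord_7(3) divides 6. For each prime q|6: 3^{3}≡6, 3^{2}≡2, none ≡ 1. So 3 has order 6 and is a primitive root mod 7.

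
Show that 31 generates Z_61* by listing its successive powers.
31^1, 31^2, ..., 31^{60} mod 61: [31, 46, 23, 42, 21, 41, 51, 56, 28, 14, 7, 34, 17, 39, 50, 25, 43, 52, 26, 13, 37, 49, 55, 58, 29, 45, 53, 57, 59, 60, 30, 15, 38, 19, 40, 20, 10, 5, 33, 47, 54, 27, 44, 22, 11, 36, 18, 9, 35, 48, 24, 12, 6, 3, 32, 16, 8, 4, 2, 1]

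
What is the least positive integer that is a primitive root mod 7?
g = 3. Powers: [3, 2, 6, 4, 5, 1] generates all 6 non-zero residues.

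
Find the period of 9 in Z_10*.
Powers of 9 mod 10: 9^1≡9, 9^2≡1. So the order of 9 is 2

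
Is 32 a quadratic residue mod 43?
By Euler's criterion: 32^{21} ≡ 42 mod 43. Since this equals -1 (≡ 42), 32 is not a QR.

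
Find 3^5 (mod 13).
By repeated squaring (mod 13): 3^{1}≡3, 3^{2}≡9, 3^{4}≡3. Then 3^{5} = 3^{4+1} ≡ 3 × 3 ≡ 9 (mod 13)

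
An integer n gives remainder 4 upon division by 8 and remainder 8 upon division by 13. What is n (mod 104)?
M = 8 × 13 = 104. M₁ = 13, y₁ ≡ 5 (mod 8). M₂ = 8, y₂ ≡ 5 (mod 13). n = 4×13×5 + 8×8×5 ≡ 60 (mod 104)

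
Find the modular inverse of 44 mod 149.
Since 149 is prime, by Fermat 44^(-1) ≡ 44^{147} ≡ 105 mod 149. Verify: 44 × 105 = 4620 ≡ 1 mod 149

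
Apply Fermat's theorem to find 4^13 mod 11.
By Fermat: 4^{10} ≡ 1 mod 11. So 4^{13} = 4^{10} · 4^{3} ≡ 4^{3} ≡ 9 mod 11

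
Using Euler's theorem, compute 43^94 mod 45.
By Euler: 43^{24} ≡ 1 mod 45 since gcd(43, 45) = 1. 94 = 3×24 + 22. So 43^{94} ≡ 43^{22} ≡ 34 mod 45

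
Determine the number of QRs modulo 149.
Exactly half the non-zero residues mod a prime are QRs: (149-1)/2 = 74.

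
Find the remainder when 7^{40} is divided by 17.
By Fermat: 7^{16} ≡ 1 (mod 17). 40 = 2×16 + 8. So 7^{40} ≡ 7^{8} ≡ 16 (mod 17)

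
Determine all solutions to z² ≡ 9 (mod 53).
The square roots of 9 mod 53 are 50 and 3. Verify: 50² = 2500 ≡ 9 (mod 53)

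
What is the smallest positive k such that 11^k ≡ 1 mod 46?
Powers of 11 mod 46: 11^1≡11, 11^2≡29, 11^3≡43, 11^4≡13, 11^5≡5, 11^6≡9, 11^7≡7, 11^8≡31, 11^9≡19, 11^10≡25, 11^11≡45, 11^12≡35, 11^13≡17, 11^14≡3, 11^15≡33, 11^16≡41, 11^17≡37, 11^18≡39, 11^19≡15, 11^20≡27, 11^21≡21, 11^22≡1. Order = 22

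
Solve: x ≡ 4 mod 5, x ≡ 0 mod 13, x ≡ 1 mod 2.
M = 5 × 13 × 2 = 130. M₁ = 26, y₁ ≡ 1 mod 5. M₂ = 10, y₂ ≡ 4 mod 13. M₃ = 65, y₃ ≡ 1 mod 2. x = 4×26×1 + 0×10×4 + 1×65×1 ≡ 39 mod 130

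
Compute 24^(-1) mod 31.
Since 31 is prime, by Fermat 24^(-1) ≡ 24^{29} ≡ 22 mod 31. Verify: 24 × 22 = 528 ≡ 1 mod 31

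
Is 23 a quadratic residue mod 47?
By Euler's criterion: 23^{23} ≡ 46 (mod 47). Since this equals -1 (≡ 46), 23 is not a QR.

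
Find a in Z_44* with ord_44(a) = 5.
5 has order 5 mod 44 since 5^{5} ≡ 1 mod 44 and no smaller power works.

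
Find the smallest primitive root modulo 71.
g = 7. For each prime q|70: 7^{35}≡70, 7^{14}≡54, 7^{10}≡45, none ≡ 1, so ord_71(7) = 70 and 7 is a primitive root.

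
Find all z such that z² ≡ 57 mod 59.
The square roots of 57 mod 59 are 36 and 23. Verify: 36² = 1296 ≡ 57 mod 59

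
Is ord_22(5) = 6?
Powers of 5 mod 22: 5^1≡5, 5^2≡3, 5^3≡15, 5^4≡9, 5^5≡1. Already 5^5≡1, so the order is 5 < 6. No, the actual order is 5.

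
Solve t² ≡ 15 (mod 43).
The square roots of 15 mod 43 are 31 and 12. Verify: 31² = 961 ≡ 15 (mod 43)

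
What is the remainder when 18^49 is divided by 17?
Using Fermat: 18^{16} ≡ 1 mod 17. 49 ≡ 1 mod 16. So 18^{49} ≡ 18^{1} ≡ 1 mod 17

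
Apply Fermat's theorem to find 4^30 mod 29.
By Fermat: 4^{28} ≡ 1 mod 29. So 4^{30} = 4^{28} · 4^{2} ≡ 4^{2} ≡ 16 mod 29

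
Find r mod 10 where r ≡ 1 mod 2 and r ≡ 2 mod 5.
M = 2 × 5 = 10. M₁ = 5, y₁ ≡ 1 mod 2. M₂ = 2, y₂ ≡ 3 mod 5. r = 1×5×1 + 2×2×3 ≡ 7 mod 10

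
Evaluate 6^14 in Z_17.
By repeated squaring (mod 17): 6^{1}≡6, 6^{2}≡2, 6^{4}≡4, 6^{8}≡16. Then 6^{14} = 6^{8+4+2} ≡ 16 × 4 × 2 ≡ 9 (mod 17)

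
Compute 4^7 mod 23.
By repeated squaring mod 23: 4^{1}≡4, 4^{2}≡16, 4^{4}≡3. Then 4^{7} = 4^{4+2+1} ≡ 3 × 16 × 4 ≡ 8 mod 23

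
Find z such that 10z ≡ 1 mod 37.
Since 37 is prime, by Fermat 10^(-1) ≡ 10^{35} ≡ 26 mod 37. Verify: 10 × 26 = 260 ≡ 1 mod 37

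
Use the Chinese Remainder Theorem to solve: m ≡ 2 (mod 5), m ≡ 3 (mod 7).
M = 5 × 7 = 35. M₁ = 7, y₁ ≡ 3 (mod 5). M₂ = 5, y₂ ≡ 3 (mod 7). m = 2×7×3 + 3×5×3 ≡ 17 (mod 35)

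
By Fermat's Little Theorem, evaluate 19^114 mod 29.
By Fermat: 19^{28} ≡ 1 mod 29. 114 = 4×28 + 2. So 19^{114} ≡ 19^{2} ≡ 13 mod 29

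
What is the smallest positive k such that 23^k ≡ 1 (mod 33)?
Powers of 23 mod 33: 23^1≡23, 23^2≡1. So the order of 23 is 2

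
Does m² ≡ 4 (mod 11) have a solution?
By Euler's criterion: 4^{5} ≡ 1 (mod 11). Since this equals 1, 4 is a QR.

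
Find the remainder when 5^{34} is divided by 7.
By Fermat: 5^{6} ≡ 1 mod 7. 34 = 5×6 + 4. So 5^{34} ≡ 5^{4} ≡ 2 mod 7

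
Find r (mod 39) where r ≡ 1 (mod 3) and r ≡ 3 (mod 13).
M = 3 × 13 = 39. M₁ = 13, y₁ ≡ 1 (mod 3). M₂ = 3, y₂ ≡ 9 (mod 13). r = 1×13×1 + 3×3×9 ≡ 16 (mod 39)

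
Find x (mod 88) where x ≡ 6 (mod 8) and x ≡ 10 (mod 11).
M = 8 × 11 = 88. M₁ = 11, y₁ ≡ 3 (mod 8). M₂ = 8, y₂ ≡ 7 (mod 11). x = 6×11×3 + 10×8×7 ≡ 54 (mod 88)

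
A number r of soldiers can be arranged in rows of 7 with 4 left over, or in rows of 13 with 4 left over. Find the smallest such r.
M = 7 × 13 = 91. M₁ = 13, y₁ ≡ 6 mod 7. M₂ = 7, y₂ ≡ 2 mod 13. r = 4×13×6 + 4×7×2 ≡ 4 mod 91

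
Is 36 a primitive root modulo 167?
36^{83} ≡ 1 mod 167 and 83 < 166, so ord_167(36) = 83 ≠ 166 and 36 is not a primitive root.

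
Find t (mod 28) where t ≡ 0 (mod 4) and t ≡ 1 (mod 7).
M = 4 × 7 = 28. M₁ = 7, y₁ ≡ 3 (mod 4). M₂ = 4, y₂ ≡ 2 (mod 7). t = 0×7×3 + 1×4×2 ≡ 8 (mod 28)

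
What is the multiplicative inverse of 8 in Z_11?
Since 11 is prime, by Fermat 8^(-1) ≡ 8^{9} ≡ 7 (mod 11). Verify: 8 × 7 = 56 ≡ 1 (mod 11)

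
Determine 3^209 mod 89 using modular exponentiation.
Using Fermat: 3^{88} ≡ 1 mod 89. 209 ≡ 33 mod 88. So 3^{209} ≡ 3^{33} ≡ 12 mod 89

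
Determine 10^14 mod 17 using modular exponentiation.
By repeated squaring mod 17: 10^{1}≡10, 10^{2}≡15, 10^{4}≡4, 10^{8}≡16. Then 10^{14} = 10^{8+4+2} ≡ 16 × 4 × 15 ≡ 8 mod 17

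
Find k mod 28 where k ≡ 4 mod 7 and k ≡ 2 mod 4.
M = 7 × 4 = 28. M₁ = 4, y₁ ≡ 2 mod 7. M₂ = 7, y₂ ≡ 3 mod 4. k = 4×4×2 + 2×7×3 ≡ 18 mod 28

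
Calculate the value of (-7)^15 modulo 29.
By repeated squaring (mod 29): (-7)^{1}≡22, (-7)^{2}≡20, (-7)^{4}≡23, (-7)^{8}≡7. Then (-7)^{15} = (-7)^{8+4+2+1} ≡ 7 × 23 × 20 × 22 ≡ 22 (mod 29)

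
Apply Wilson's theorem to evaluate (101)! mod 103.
(102)! = (101)! × (102) ≡ -1 mod 103. So (101)! ≡ -1 × (102)^(-1) ≡ (-1)×(-1) = 1 mod 103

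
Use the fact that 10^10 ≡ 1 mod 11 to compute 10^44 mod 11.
By Fermat: 10^{10} ≡ 1 mod 11. 44 = 4×10 + 4. So 10^{44} ≡ 10^{4} ≡ 1 mod 11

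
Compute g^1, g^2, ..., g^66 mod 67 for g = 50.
50^1, 50^2, ..., 50^{66} mod 67: [50, 21, 45, 39, 7, 15, 13, 47, 5, 49, 38, 24, 61, 35, 8, 65, 34, 25, 44, 56, 53, 37, 41, 40, 57, 36, 58, 19, 12, 64, 51, 4, 66, 17, 46, 22, 28, 60, 52, 54, 20, 62, 18, 29, 43, 6, 32, 59, 2, 33, 42, 23, 11, 14, 30, 26, 27, 10, 31, 9, 48, 55, 3, 16, 63, 1]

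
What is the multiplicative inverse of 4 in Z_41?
Since 41 is prime, by Fermat 4^(-1) ≡ 4^{39} ≡ 31 (mod 41). Verify: 4 × 31 = 124 ≡ 1 (mod 41)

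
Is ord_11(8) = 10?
Powers of 8 mod 11: 8^1≡8, 8^2≡9, 8^3≡6, 8^4≡4, 8^5≡10, 8^6≡3, 8^7≡2, 8^8≡5, 8^9≡7, 8^10≡1. First k with 8^k≡1 is k=10. Yes, ord_11(8) = 10.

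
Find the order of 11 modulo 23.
Powers of 11 mod 23: 11^1≡11, 11^2≡6, 11^3≡20, 11^4≡13, 11^5≡5, 11^6≡9, 11^7≡7, 11^8≡8, 11^9≡19, 11^10≡2, 11^11≡22, 11^12≡12, 11^13≡17, 11^14≡3, 11^15≡10, 11^16≡18, 11^17≡14, 11^18≡16, 11^19≡15, 11^20≡4, 11^21≡21, 11^22≡1. ord_23(11) = 22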